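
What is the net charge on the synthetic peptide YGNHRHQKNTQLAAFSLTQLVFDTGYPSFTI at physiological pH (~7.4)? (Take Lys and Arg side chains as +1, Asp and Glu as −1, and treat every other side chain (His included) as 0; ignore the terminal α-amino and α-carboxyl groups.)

+1

Positive (K, R): R5, K8 → +2.
Negative (D, E): D23 → −1.
Net charge = (+2) + (−1) = +1.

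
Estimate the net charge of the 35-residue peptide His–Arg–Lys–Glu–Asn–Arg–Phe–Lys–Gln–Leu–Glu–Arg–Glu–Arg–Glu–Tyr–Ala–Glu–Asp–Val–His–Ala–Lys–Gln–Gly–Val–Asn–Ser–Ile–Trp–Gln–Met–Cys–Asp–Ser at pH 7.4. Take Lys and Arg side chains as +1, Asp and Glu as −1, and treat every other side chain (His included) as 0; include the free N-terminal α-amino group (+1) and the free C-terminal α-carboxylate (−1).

Positive (K, R): Arg2, Lys3, Arg6, Lys8, Arg12, Arg14, Lys23 → +7.
Negative (D, E): Glu4, Glu11, Glu13, Glu15, Glu18, Asp19, Asp34 → −7.
The N-terminus (+1) and C-terminus (−1) cancel.
Net charge = (+7) + (−7) = 0.

0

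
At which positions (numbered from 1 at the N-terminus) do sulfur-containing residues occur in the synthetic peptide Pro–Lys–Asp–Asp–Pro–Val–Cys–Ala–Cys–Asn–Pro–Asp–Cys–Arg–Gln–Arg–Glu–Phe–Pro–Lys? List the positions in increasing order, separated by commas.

7, 9, 13

The sulfur-bearing residues are cysteine (–SH) and methionine (–S–CH₃).
Matching residues: Cys7, Cys9, Cys13.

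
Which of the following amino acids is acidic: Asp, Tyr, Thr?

Asp

The acidic residues are Asp (D) and Glu (E), whose side chains end in a carboxylate group.
Of the listed options, only Asp belongs to this group.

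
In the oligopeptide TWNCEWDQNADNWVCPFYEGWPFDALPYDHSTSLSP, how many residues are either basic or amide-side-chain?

5

Basic: H, K, R. Amide-side-chain: N, Q.
Basic residues here: H30 (1).
Amide-side-chain residues here: N3, Q8, N9, N12 (4).
The two groups share no amino acid, so total = 1 + 4 = 5.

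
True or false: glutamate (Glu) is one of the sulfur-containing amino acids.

False

Cysteine (C, thiol) and methionine (M, thioether) are the two sulfur-containing amino acids.
Glutamate is not in this group.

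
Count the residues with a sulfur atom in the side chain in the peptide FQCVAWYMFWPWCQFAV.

3

Cysteine (C, thiol) and methionine (M, thioether) are the two sulfur-containing amino acids.
Matching residues: C3, M8, C13.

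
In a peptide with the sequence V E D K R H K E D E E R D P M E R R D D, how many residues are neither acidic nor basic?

Acidic: D, E. Basic: K, R, H. All other residues are neither.
Matching residues: V1, P14, M15.

3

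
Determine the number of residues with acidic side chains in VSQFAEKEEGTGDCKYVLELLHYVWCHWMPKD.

6

Aspartate (D) and glutamate (E) have carboxylic-acid side chains and are the acidic amino acids.
Matching residues: E6, E8, E9, D13, E19, D32.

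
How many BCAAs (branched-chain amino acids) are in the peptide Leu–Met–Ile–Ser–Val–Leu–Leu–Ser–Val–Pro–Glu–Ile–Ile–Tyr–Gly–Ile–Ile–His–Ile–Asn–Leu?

12

Valine (V), leucine (L), and isoleucine (I) are the branched-chain amino acids.
Matching residues: Leu1, Ile3, Val5, Leu6, Leu7, Val9, Ile12, Ile13, Ile16, Ile17, Ile19, Leu21.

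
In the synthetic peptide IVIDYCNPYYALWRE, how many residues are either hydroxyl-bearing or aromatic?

4

Hydroxyl-bearing: S, T, Y. Aromatic: F, W, Y.
Hydroxyl-bearing residues here: Y5, Y9, Y10 (3).
Aromatic residues here: Y5, Y9, Y10, W13 (4).
Y is in both groups, so the 3 Y residues must not be double-counted.
Total = 3 + 4 − 3 = 4.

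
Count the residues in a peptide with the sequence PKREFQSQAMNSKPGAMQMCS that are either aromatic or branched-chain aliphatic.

Aromatic: F, W, Y. Branched-chain aliphatic: I, L, V.
Aromatic residues here: F5 (1).
Branched-chain aliphatic residues here: none (0).
The two groups share no amino acid, so total = 1 + 0 = 1.

1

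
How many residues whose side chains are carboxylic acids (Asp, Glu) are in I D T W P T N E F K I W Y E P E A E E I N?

6

Matching residues: D2, E8, E14, E16, E18, E19.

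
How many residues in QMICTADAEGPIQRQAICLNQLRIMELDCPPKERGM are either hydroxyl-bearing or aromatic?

1

Hydroxyl-bearing: S, T, Y. Aromatic: F, W, Y.
Hydroxyl-bearing residues here: T5 (1).
Aromatic residues here: none (0).
(Y belongs to both groups, but none appear in this sequence.) Total = 1 + 0 = 1.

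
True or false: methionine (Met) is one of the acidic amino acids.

Aspartate (D) and glutamate (E) have carboxylic-acid side chains and are the acidic amino acids.
Methionine is not in this group.

False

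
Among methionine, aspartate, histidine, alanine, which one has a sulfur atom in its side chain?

methionine

Only Cys (C) and Met (M) have a sulfur atom in the side chain.
Of the listed options, only methionine belongs to this group.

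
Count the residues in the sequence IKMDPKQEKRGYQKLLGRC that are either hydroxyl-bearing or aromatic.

1

Hydroxyl-bearing: S, T, Y. Aromatic: F, W, Y.
Hydroxyl-bearing residues here: Y12 (1).
Aromatic residues here: Y12 (1).
Y is in both groups, so the 1 Y residue must not be double-counted.
Total = 1 + 1 − 1 = 1.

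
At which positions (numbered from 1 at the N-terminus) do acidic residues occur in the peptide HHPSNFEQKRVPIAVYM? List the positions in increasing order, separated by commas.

The acidic residues are Asp (D) and Glu (E), whose side chains end in a carboxylate group.
Matching residues: E7.

7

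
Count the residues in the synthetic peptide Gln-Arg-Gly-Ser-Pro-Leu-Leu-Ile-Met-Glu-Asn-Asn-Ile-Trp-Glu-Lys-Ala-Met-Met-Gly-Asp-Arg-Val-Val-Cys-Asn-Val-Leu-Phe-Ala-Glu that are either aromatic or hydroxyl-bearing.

Aromatic: F, W, Y. Hydroxyl-bearing: S, T, Y.
Aromatic residues here: Trp14, Phe29 (2).
Hydroxyl-bearing residues here: Ser4 (1).
(Y belongs to both groups, but none appear in this sequence.) Total = 2 + 1 = 3.

3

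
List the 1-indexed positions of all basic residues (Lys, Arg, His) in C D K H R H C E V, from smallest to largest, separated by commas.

Matching residues: K3, H4, R5, H6.

3, 4, 5, 6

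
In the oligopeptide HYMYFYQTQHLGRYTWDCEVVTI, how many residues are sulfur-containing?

2

Only Cys (C) and Met (M) have a sulfur atom in the side chain.
Matching residues: M3, C18.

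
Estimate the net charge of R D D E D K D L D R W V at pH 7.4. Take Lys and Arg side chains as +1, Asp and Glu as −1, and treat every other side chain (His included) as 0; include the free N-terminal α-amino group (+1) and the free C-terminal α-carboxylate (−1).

Positive (K, R): R1, K6, R10 → +3.
Negative (D, E): D2, D3, E4, D5, D7, D9 → −6.
The N-terminus (+1) and C-terminus (−1) cancel.
Net charge = (+3) + (−6) = −3.

-3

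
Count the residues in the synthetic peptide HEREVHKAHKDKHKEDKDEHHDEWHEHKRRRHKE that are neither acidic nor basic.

Acidic: D, E. Basic: K, R, H. All other residues are neither.
Matching residues: V5, A8, W24.

3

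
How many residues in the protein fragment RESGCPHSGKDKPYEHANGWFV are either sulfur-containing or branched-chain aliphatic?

Sulfur-containing: C, M. Branched-chain aliphatic: I, L, V.
Sulfur-containing residues here: C5 (1).
Branched-chain aliphatic residues here: V22 (1).
The two groups share no amino acid, so total = 1 + 1 = 2.

2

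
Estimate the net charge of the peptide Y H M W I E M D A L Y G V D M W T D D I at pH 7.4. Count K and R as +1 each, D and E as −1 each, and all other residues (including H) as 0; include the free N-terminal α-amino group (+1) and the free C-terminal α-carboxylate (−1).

-5

Positive (K, R): none → +0.
Negative (D, E): E6, D8, D14, D18, D19 → −5.
The N-terminus (+1) and C-terminus (−1) cancel.
Net charge = (+0) + (−5) = −5.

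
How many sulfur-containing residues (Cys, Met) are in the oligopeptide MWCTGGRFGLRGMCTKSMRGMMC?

8

Matching residues: M1, C3, M13, C14, M18, M21, M22, C23.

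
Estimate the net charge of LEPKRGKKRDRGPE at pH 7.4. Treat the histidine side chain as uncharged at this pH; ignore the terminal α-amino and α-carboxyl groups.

+3

Near pH 7.4, K and R contribute +1 each, D and E contribute −1 each, and every other side chain (His included, as stated) is uncharged.
Positive (K, R): K4, R5, K7, K8, R9, R11 → +6.
Negative (D, E): E2, D10, E14 → −3.
Net charge = (+6) + (−3) = +3.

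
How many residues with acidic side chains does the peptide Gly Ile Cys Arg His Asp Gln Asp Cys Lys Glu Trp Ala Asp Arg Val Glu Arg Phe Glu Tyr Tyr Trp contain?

6

The acidic residues are Asp (D) and Glu (E), whose side chains end in a carboxylate group.
Matching residues: Asp6, Asp8, Glu11, Asp14, Glu17, Glu20.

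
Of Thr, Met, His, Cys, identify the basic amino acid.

His

K, R, and H are the three residues with basic side chains (ε-amine, guanidinium, and imidazole respectively).
Of the listed options, only His belongs to this group.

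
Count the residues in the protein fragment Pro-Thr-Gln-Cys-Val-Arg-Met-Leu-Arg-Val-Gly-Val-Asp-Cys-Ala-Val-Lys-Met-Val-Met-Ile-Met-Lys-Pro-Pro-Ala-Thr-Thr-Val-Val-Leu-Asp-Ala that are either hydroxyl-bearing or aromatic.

3

Hydroxyl-bearing: S, T, Y. Aromatic: F, W, Y.
Hydroxyl-bearing residues here: Thr2, Thr27, Thr28 (3).
Aromatic residues here: none (0).
(Y belongs to both groups, but none appear in this sequence.) Total = 3 + 0 = 3.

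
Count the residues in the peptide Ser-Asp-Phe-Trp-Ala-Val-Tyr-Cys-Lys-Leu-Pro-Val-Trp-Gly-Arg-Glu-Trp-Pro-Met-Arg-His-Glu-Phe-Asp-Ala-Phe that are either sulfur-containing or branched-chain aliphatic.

5

Sulfur-containing: C, M. Branched-chain aliphatic: I, L, V.
Sulfur-containing residues here: Cys8, Met19 (2).
Branched-chain aliphatic residues here: Val6, Leu10, Val12 (3).
The two groups share no amino acid, so total = 2 + 3 = 5.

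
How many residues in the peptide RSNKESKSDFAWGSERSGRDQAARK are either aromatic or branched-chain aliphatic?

2

Aromatic: F, W, Y. Branched-chain aliphatic: I, L, V.
Aromatic residues here: F10, W12 (2).
Branched-chain aliphatic residues here: none (0).
The two groups share no amino acid, so total = 2 + 0 = 2.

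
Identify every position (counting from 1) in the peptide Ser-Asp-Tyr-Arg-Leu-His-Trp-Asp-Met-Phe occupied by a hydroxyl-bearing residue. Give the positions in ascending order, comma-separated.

S, T, and Y are the three residues with a side-chain hydroxyl.
Matching residues: Ser1, Tyr3.

1, 3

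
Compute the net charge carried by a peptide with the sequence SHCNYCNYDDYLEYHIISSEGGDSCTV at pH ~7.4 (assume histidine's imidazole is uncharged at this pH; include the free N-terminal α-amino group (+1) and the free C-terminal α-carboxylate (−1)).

-5

At pH ~7.4 the Lys and Arg side chains are protonated (+1), the Asp and Glu side chains are deprotonated (−1), and with His taken as neutral all other side chains carry no charge.
Positive (K, R): none → +0.
Negative (D, E): D9, D10, E13, E20, D23 → −5.
The N-terminus (+1) and C-terminus (−1) cancel.
Net charge = (+0) + (−5) = −5.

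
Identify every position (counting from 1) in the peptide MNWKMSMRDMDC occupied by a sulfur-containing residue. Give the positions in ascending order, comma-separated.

Only Cys (C) and Met (M) have a sulfur atom in the side chain.
Matching residues: M1, M5, M7, M10, C12.

1, 5, 7, 10, 12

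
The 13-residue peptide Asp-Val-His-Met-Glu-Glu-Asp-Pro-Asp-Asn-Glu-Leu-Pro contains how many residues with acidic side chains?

6

The acidic residues are Asp (D) and Glu (E), whose side chains end in a carboxylate group.
Matching residues: Asp1, Glu5, Glu6, Asp7, Asp9, Glu11.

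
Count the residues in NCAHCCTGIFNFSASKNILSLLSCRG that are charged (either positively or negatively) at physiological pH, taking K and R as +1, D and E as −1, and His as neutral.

Charged side chains at pH ~7.4: K, R (positive); D, E (negative).
Matching residues: K16, R25.

2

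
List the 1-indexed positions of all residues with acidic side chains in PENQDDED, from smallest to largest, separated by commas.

2, 5, 6, 7, 8

Only D (aspartate) and E (glutamate) carry a side-chain carboxylic acid.
Matching residues: E2, D5, D6, E7, D8.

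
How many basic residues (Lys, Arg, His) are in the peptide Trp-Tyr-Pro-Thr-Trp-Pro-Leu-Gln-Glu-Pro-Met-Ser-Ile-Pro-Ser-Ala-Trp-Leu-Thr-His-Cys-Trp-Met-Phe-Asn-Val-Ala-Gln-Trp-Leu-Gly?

Matching residues: His20.

1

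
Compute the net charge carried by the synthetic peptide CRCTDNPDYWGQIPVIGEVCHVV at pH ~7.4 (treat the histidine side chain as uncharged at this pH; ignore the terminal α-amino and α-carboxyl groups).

-2

Near pH 7.4, K and R contribute +1 each, D and E contribute −1 each, and every other side chain (His included, as stated) is uncharged.
Positive (K, R): R2 → +1.
Negative (D, E): D5, D8, E18 → −3.
Net charge = (+1) + (−3) = −2.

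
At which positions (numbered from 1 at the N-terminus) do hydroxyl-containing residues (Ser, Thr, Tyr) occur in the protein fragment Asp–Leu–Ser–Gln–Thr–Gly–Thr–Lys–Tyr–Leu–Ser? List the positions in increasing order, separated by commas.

3, 5, 7, 9, 11

Matching residues: Ser3, Thr5, Thr7, Tyr9, Ser11.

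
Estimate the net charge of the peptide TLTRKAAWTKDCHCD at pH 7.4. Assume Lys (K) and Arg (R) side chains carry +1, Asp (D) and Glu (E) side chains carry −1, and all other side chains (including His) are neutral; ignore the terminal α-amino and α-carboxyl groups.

Positive (K, R): R4, K5, K10 → +3.
Negative (D, E): D11, D15 → −2.
Net charge = (+3) + (−2) = +1.

+1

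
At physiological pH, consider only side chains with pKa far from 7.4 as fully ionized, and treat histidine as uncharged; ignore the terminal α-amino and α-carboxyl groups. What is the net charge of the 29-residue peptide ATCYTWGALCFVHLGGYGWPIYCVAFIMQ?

At pH ~7.4 the Lys and Arg side chains are protonated (+1), the Asp and Glu side chains are deprotonated (−1), and with His taken as neutral all other side chains carry no charge.
Positive (K, R): none → +0.
Negative (D, E): none → −0.
Net charge = (+0) + (−0) = 0.

0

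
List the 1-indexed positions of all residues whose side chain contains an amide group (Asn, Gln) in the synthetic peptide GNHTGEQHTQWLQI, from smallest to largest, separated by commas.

2, 7, 10, 13

Matching residues: N2, Q7, Q10, Q13.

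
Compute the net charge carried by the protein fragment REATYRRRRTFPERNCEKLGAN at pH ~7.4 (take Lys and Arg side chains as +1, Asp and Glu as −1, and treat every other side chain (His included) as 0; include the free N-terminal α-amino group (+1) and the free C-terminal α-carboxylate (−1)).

+4

Positive (K, R): R1, R6, R7, R8, R9, R14, K18 → +7.
Negative (D, E): E2, E13, E17 → −3.
The N-terminus (+1) and C-terminus (−1) cancel.
Net charge = (+7) + (−3) = +4.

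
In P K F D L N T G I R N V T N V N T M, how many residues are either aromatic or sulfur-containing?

2

Aromatic: F, W, Y. Sulfur-containing: C, M.
Aromatic residues here: F3 (1).
Sulfur-containing residues here: M18 (1).
The two groups share no amino acid, so total = 1 + 1 = 2.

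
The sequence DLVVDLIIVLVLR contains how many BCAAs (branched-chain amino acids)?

10

Valine (V), leucine (L), and isoleucine (I) are the branched-chain amino acids.
Matching residues: L2, V3, V4, L6, I7, I8, V9, L10, V11, L12.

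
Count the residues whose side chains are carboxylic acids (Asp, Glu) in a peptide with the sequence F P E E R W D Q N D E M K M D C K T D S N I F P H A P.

Matching residues: E3, E4, D7, D10, E11, D15, D19.

7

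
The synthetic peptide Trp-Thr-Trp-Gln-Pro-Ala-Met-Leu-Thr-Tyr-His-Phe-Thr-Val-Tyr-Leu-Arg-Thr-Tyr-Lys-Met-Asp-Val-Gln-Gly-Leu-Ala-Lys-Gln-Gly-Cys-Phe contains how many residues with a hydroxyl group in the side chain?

The –OH-bearing residues are Ser, Thr (aliphatic alcohols), and Tyr (phenol).
Matching residues: Thr2, Thr9, Tyr10, Thr13, Tyr15, Thr18, Tyr19.

7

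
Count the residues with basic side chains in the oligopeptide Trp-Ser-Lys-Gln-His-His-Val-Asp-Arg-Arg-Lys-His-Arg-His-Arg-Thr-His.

Lysine (K), arginine (R), and histidine (H) have basic, nitrogen-containing side chains.
Matching residues: Lys3, His5, His6, Arg9, Arg10, Lys11, His12, Arg13, His14, Arg15, His17.

11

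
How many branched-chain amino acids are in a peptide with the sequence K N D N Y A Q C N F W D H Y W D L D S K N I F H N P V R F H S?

3

Valine (V), leucine (L), and isoleucine (I) are the branched-chain amino acids.
Matching residues: L17, I22, V27.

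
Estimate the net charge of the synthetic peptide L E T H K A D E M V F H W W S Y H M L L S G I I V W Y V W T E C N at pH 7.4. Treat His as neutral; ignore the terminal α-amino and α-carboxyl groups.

Near pH 7.4, K and R contribute +1 each, D and E contribute −1 each, and every other side chain (His included, as stated) is uncharged.
Positive (K, R): K5 → +1.
Negative (D, E): E2, D7, E8, E31 → −4.
Net charge = (+1) + (−4) = −3.

-3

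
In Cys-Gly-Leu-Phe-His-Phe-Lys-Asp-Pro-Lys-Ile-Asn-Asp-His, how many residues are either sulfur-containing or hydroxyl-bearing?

1

Sulfur-containing: C, M. Hydroxyl-bearing: S, T, Y.
Sulfur-containing residues here: Cys1 (1).
Hydroxyl-bearing residues here: none (0).
The two groups share no amino acid, so total = 1 + 0 = 1.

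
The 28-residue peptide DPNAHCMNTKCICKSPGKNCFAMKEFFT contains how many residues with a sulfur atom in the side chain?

6

Cysteine (C, thiol) and methionine (M, thioether) are the two sulfur-containing amino acids.
Matching residues: C6, M7, C11, C13, C20, M23.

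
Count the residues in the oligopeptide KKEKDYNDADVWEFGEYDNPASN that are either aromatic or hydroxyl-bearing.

5

Aromatic: F, W, Y. Hydroxyl-bearing: S, T, Y.
Aromatic residues here: Y6, W12, F14, Y17 (4).
Hydroxyl-bearing residues here: Y6, Y17, S22 (3).
Y is in both groups, so the 2 Y residues must not be double-counted.
Total = 4 + 3 − 2 = 5.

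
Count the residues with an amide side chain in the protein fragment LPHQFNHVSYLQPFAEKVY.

3

Only N (asparagine) and Q (glutamine) carry a side-chain carboxamide.
Matching residues: Q4, N6, Q12.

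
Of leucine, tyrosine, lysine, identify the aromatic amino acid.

tyrosine

The aromatic amino acids are Phe (F, benzyl), Trp (W, indole), and Tyr (Y, phenol).
Of the listed options, only tyrosine belongs to this group.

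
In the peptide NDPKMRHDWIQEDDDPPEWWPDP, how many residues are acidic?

Only D (aspartate) and E (glutamate) carry a side-chain carboxylic acid.
Matching residues: D2, D8, E12, D13, D14, D15, E18, D22.

8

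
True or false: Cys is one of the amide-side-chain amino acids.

The amide-side-chain residues are Asn (N) and Gln (Q).
Cysteine is not in this group.

False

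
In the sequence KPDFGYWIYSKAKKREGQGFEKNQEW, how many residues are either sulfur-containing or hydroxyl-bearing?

3

Sulfur-containing: C, M. Hydroxyl-bearing: S, T, Y.
Sulfur-containing residues here: none (0).
Hydroxyl-bearing residues here: Y6, Y9, S10 (3).
The two groups share no amino acid, so total = 0 + 3 = 3.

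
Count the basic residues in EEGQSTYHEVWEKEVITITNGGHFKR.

K, R, and H are the three residues with basic side chains (ε-amine, guanidinium, and imidazole respectively).
Matching residues: H8, K13, H23, K25, R26.

5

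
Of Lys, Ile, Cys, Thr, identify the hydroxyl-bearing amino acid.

The –OH-bearing residues are Ser, Thr (aliphatic alcohols), and Tyr (phenol).
Of the listed options, only Thr belongs to this group.

Thr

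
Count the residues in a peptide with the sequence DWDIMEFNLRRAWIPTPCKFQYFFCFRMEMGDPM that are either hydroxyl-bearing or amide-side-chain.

Hydroxyl-bearing: S, T, Y. Amide-side-chain: N, Q.
Hydroxyl-bearing residues here: T16, Y22 (2).
Amide-side-chain residues here: N8, Q21 (2).
The two groups share no amino acid, so total = 2 + 2 = 4.

4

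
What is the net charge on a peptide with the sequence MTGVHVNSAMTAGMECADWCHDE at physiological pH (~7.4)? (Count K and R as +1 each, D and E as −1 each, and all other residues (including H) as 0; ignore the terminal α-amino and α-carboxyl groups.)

-4

Positive (K, R): none → +0.
Negative (D, E): E15, D18, D22, E23 → −4.
Net charge = (+0) + (−4) = −4.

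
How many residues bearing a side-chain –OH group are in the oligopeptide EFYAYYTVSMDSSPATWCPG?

8

Serine (S), threonine (T), and tyrosine (Y) each carry a hydroxyl group on the side chain.
Matching residues: Y3, Y5, Y6, T7, S9, S12, S13, T16.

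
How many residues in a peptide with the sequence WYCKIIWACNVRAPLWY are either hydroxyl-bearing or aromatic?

Hydroxyl-bearing: S, T, Y. Aromatic: F, W, Y.
Hydroxyl-bearing residues here: Y2, Y17 (2).
Aromatic residues here: W1, Y2, W7, W16, Y17 (5).
Y is in both groups, so the 2 Y residues must not be double-counted.
Total = 2 + 5 − 2 = 5.

5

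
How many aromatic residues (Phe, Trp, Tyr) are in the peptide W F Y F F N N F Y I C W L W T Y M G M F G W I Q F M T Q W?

14

Matching residues: W1, F2, Y3, F4, F5, F8, Y9, W12, W14, Y16, F20, W22, F25, W29.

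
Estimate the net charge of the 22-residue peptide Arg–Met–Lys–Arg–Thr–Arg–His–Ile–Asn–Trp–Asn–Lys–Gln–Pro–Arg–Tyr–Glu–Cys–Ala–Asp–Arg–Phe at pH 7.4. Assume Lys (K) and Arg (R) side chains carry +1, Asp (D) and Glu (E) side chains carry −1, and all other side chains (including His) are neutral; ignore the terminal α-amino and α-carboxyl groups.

Positive (K, R): Arg1, Lys3, Arg4, Arg6, Lys12, Arg15, Arg21 → +7.
Negative (D, E): Glu17, Asp20 → −2.
Net charge = (+7) + (−2) = +5.

+5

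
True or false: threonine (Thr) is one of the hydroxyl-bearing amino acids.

True

S, T, and Y are the three residues with a side-chain hydroxyl.
Threonine is in this group.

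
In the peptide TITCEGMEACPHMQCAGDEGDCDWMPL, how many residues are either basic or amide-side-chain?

Basic: H, K, R. Amide-side-chain: N, Q.
Basic residues here: H12 (1).
Amide-side-chain residues here: Q14 (1).
The two groups share no amino acid, so total = 1 + 1 = 2.

2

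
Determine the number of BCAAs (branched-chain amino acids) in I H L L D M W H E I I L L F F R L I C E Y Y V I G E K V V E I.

14

V, L, and I make up the branched-chain aliphatic group.
Matching residues: I1, L3, L4, I10, I11, L12, L13, L17, I18, V23, I24, V28, V29, I31.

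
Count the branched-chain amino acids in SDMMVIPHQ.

2

V, L, and I make up the branched-chain aliphatic group.
Matching residues: V5, I6.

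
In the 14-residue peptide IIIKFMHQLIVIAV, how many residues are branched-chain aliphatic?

The BCAAs are Val, Leu, and Ile — aliphatic side chains with a branch point.
Matching residues: I1, I2, I3, L9, I10, V11, I12, V14.

8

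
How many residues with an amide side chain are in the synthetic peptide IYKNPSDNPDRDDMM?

The amide-side-chain residues are Asn (N) and Gln (Q).
Matching residues: N4, N8.

2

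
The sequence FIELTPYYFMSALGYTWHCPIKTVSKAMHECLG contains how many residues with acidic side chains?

Only D (aspartate) and E (glutamate) carry a side-chain carboxylic acid.
Matching residues: E3, E30.

2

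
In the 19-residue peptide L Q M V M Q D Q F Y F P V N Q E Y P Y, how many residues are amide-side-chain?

The amide-side-chain residues are Asn (N) and Gln (Q).
Matching residues: Q2, Q6, Q8, N14, Q15.

5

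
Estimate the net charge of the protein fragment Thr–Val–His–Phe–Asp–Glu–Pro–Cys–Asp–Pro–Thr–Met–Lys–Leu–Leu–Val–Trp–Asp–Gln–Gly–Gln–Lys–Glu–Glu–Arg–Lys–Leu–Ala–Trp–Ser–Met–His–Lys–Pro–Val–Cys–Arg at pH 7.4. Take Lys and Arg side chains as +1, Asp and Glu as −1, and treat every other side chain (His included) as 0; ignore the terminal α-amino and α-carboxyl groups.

Positive (K, R): Lys13, Lys22, Arg25, Lys26, Lys33, Arg37 → +6.
Negative (D, E): Asp5, Glu6, Asp9, Asp18, Glu23, Glu24 → −6.
Net charge = (+6) + (−6) = 0.

0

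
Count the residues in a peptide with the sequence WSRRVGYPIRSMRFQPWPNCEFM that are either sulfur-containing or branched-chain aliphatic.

5

Sulfur-containing: C, M. Branched-chain aliphatic: I, L, V.
Sulfur-containing residues here: M12, C20, M23 (3).
Branched-chain aliphatic residues here: V5, I9 (2).
The two groups share no amino acid, so total = 3 + 2 = 5.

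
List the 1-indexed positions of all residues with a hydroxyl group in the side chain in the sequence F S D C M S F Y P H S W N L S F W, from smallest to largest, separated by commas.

2, 6, 8, 11, 15

Serine (S), threonine (T), and tyrosine (Y) each carry a hydroxyl group on the side chain.
Matching residues: S2, S6, Y8, S11, S15.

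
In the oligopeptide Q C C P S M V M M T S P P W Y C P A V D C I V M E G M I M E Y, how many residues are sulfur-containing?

10

Cysteine (C, thiol) and methionine (M, thioether) are the two sulfur-containing amino acids.
Matching residues: C2, C3, M6, M8, M9, C16, C21, M24, M27, M29.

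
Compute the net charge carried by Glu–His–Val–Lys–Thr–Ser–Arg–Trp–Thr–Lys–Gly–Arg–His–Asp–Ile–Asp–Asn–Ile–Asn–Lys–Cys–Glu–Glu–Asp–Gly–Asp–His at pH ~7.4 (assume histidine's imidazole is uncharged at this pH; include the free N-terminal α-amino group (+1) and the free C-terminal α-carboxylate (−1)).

-2

The side chains ionized at physiological pH are Lys/Arg (+1) and Asp/Glu (−1); with His treated as neutral, nothing else contributes.
Positive (K, R): Lys4, Arg7, Lys10, Arg12, Lys20 → +5.
Negative (D, E): Glu1, Asp14, Asp16, Glu22, Glu23, Asp24, Asp26 → −7.
The N-terminus (+1) and C-terminus (−1) cancel.
Net charge = (+5) + (−7) = −2.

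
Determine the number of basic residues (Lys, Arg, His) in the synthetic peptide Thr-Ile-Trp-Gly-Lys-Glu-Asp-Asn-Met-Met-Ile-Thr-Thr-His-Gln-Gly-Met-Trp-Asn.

2

Matching residues: Lys5, His14.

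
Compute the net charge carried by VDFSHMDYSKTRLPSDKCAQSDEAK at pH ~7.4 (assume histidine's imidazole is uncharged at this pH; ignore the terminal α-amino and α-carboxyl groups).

-1

Near pH 7.4, K and R contribute +1 each, D and E contribute −1 each, and every other side chain (His included, as stated) is uncharged.
Positive (K, R): K10, R12, K17, K25 → +4.
Negative (D, E): D2, D7, D16, D22, E23 → −5.
Net charge = (+4) + (−5) = −1.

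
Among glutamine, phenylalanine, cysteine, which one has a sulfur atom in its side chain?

cysteine

The sulfur-bearing residues are cysteine (–SH) and methionine (–S–CH₃).
Of the listed options, only cysteine belongs to this group.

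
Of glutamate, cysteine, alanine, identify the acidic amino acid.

Aspartate (D) and glutamate (E) have carboxylic-acid side chains and are the acidic amino acids.
Of the listed options, only glutamate belongs to this group.

glutamate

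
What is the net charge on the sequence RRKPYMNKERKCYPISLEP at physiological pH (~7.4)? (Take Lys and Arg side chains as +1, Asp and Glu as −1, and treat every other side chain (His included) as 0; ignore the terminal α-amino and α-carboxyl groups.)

+4

Positive (K, R): R1, R2, K3, K8, R10, K11 → +6.
Negative (D, E): E9, E18 → −2.
Net charge = (+6) + (−2) = +4.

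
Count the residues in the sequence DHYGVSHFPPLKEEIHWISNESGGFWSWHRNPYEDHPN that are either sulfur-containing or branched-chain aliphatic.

4

Sulfur-containing: C, M. Branched-chain aliphatic: I, L, V.
Sulfur-containing residues here: none (0).
Branched-chain aliphatic residues here: V5, L11, I15, I18 (4).
The two groups share no amino acid, so total = 0 + 4 = 4.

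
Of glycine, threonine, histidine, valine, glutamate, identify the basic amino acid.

histidine

Lysine (K), arginine (R), and histidine (H) have basic, nitrogen-containing side chains.
Of the listed options, only histidine belongs to this group.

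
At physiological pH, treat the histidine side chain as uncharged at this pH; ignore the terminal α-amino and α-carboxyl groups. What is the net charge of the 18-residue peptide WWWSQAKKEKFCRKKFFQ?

+5

At pH ~7.4 the Lys and Arg side chains are protonated (+1), the Asp and Glu side chains are deprotonated (−1), and with His taken as neutral all other side chains carry no charge.
Positive (K, R): K7, K8, K10, R13, K14, K15 → +6.
Negative (D, E): E9 → −1.
Net charge = (+6) + (−1) = +5.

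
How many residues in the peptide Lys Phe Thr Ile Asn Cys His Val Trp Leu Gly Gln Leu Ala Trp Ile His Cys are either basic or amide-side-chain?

Basic: H, K, R. Amide-side-chain: N, Q.
Basic residues here: Lys1, His7, His17 (3).
Amide-side-chain residues here: Asn5, Gln12 (2).
The two groups share no amino acid, so total = 3 + 2 = 5.

5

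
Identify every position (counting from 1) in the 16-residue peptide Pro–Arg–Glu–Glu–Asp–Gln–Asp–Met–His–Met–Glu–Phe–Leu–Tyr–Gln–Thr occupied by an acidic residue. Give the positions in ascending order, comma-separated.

3, 4, 5, 7, 11

Aspartate (D) and glutamate (E) have carboxylic-acid side chains and are the acidic amino acids.
Matching residues: Glu3, Glu4, Asp5, Asp7, Glu11.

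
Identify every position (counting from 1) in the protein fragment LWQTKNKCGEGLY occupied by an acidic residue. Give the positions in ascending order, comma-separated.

Only D (aspartate) and E (glutamate) carry a side-chain carboxylic acid.
Matching residues: E10.

10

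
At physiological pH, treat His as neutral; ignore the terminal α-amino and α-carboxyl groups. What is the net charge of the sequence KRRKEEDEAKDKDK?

+1

At pH ~7.4 the Lys and Arg side chains are protonated (+1), the Asp and Glu side chains are deprotonated (−1), and with His taken as neutral all other side chains carry no charge.
Positive (K, R): K1, R2, R3, K4, K10, K12, K14 → +7.
Negative (D, E): E5, E6, D7, E8, D11, D13 → −6.
Net charge = (+7) + (−6) = +1.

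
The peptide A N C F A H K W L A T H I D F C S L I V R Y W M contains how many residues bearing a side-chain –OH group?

Serine (S), threonine (T), and tyrosine (Y) each carry a hydroxyl group on the side chain.
Matching residues: T11, S17, Y22.

3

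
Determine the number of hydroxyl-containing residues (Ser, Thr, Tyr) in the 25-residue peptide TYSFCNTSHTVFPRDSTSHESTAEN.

11

Matching residues: T1, Y2, S3, T7, S8, T10, S16, T17, S18, S21, T22.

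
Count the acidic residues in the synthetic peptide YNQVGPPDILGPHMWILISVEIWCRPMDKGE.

4

Aspartate (D) and glutamate (E) have carboxylic-acid side chains and are the acidic amino acids.
Matching residues: D8, E21, D28, E31.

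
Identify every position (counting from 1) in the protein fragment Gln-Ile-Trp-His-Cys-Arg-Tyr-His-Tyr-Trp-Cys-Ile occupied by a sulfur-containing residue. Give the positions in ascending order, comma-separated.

5, 11

The sulfur-bearing residues are cysteine (–SH) and methionine (–S–CH₃).
Matching residues: Cys5, Cys11.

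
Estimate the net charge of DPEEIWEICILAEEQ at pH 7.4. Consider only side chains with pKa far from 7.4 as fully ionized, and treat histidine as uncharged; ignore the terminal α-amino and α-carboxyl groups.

Near pH 7.4, K and R contribute +1 each, D and E contribute −1 each, and every other side chain (His included, as stated) is uncharged.
Positive (K, R): none → +0.
Negative (D, E): D1, E3, E4, E7, E13, E14 → −6.
Net charge = (+0) + (−6) = −6.

-6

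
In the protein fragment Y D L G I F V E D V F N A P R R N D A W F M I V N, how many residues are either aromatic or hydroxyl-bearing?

Aromatic: F, W, Y. Hydroxyl-bearing: S, T, Y.
Aromatic residues here: Y1, F6, F11, W20, F21 (5).
Hydroxyl-bearing residues here: Y1 (1).
Y is in both groups, so the 1 Y residue must not be double-counted.
Total = 5 + 1 − 1 = 5.

5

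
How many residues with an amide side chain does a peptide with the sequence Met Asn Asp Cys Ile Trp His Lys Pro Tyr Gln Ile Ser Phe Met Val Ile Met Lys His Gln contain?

3

Asparagine (N) and glutamine (Q) have uncharged amide side chains.
Matching residues: Asn2, Gln11, Gln21.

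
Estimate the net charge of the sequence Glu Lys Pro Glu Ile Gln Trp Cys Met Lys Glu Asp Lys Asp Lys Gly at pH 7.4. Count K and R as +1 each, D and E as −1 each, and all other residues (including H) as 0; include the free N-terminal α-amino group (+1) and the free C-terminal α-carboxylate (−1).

Positive (K, R): Lys2, Lys10, Lys13, Lys15 → +4.
Negative (D, E): Glu1, Glu4, Glu11, Asp12, Asp14 → −5.
The N-terminus (+1) and C-terminus (−1) cancel.
Net charge = (+4) + (−5) = −1.

-1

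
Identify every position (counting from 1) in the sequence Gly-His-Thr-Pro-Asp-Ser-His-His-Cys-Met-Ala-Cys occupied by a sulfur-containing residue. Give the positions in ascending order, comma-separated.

9, 10, 12

The sulfur-bearing residues are cysteine (–SH) and methionine (–S–CH₃).
Matching residues: Cys9, Met10, Cys12.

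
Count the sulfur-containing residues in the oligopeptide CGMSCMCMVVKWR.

Only Cys (C) and Met (M) have a sulfur atom in the side chain.
Matching residues: C1, M3, C5, M6, C7, M8.

6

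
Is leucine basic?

Lysine (K), arginine (R), and histidine (H) have basic, nitrogen-containing side chains.
Leucine is not in this group.

No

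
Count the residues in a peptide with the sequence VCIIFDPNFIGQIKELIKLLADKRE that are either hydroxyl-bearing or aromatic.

2

Hydroxyl-bearing: S, T, Y. Aromatic: F, W, Y.
Hydroxyl-bearing residues here: none (0).
Aromatic residues here: F5, F9 (2).
(Y belongs to both groups, but none appear in this sequence.) Total = 0 + 2 = 2.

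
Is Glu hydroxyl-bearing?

No

The –OH-bearing residues are Ser, Thr (aliphatic alcohols), and Tyr (phenol).
Glutamate is not in this group.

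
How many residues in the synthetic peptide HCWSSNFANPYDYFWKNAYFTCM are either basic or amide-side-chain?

5

Basic: H, K, R. Amide-side-chain: N, Q.
Basic residues here: H1, K16 (2).
Amide-side-chain residues here: N6, N9, N17 (3).
The two groups share no amino acid, so total = 2 + 3 = 5.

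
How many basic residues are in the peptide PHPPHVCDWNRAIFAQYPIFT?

K, R, and H are the three residues with basic side chains (ε-amine, guanidinium, and imidazole respectively).
Matching residues: H2, H5, R11.

3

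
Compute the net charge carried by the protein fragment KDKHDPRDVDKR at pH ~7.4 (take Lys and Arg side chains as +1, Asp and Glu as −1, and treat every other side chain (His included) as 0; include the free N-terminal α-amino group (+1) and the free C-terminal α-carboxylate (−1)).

+1

Positive (K, R): K1, K3, R7, K11, R12 → +5.
Negative (D, E): D2, D5, D8, D10 → −4.
The N-terminus (+1) and C-terminus (−1) cancel.
Net charge = (+5) + (−4) = +1.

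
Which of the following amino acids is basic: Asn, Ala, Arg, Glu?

Arg

Lysine (K), arginine (R), and histidine (H) have basic, nitrogen-containing side chains.
Of the listed options, only Arg belongs to this group.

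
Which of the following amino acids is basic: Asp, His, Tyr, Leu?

His

The basic amino acids are Lys (K), Arg (R), and His (H).
Of the listed options, only His belongs to this group.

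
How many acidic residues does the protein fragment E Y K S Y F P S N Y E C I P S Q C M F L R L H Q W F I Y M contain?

Aspartate (D) and glutamate (E) have carboxylic-acid side chains and are the acidic amino acids.
Matching residues: E1, E11.

2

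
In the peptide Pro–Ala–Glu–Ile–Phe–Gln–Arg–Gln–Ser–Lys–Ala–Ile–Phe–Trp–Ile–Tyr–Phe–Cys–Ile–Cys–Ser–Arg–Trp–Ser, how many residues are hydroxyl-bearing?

4

S, T, and Y are the three residues with a side-chain hydroxyl.
Matching residues: Ser9, Tyr16, Ser21, Ser24.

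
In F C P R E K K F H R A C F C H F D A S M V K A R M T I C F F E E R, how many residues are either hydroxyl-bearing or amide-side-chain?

Hydroxyl-bearing: S, T, Y. Amide-side-chain: N, Q.
Hydroxyl-bearing residues here: S19, T26 (2).
Amide-side-chain residues here: none (0).
The two groups share no amino acid, so total = 2 + 0 = 2.

2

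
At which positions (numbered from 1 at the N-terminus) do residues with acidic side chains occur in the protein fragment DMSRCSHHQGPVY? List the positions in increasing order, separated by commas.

Only D (aspartate) and E (glutamate) carry a side-chain carboxylic acid.
Matching residues: D1.

1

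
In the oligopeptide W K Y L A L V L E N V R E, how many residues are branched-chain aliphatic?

Valine (V), leucine (L), and isoleucine (I) are the branched-chain amino acids.
Matching residues: L4, L6, V7, L8, V11.

5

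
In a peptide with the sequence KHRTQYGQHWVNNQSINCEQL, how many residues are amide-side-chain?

The amide-side-chain residues are Asn (N) and Gln (Q).
Matching residues: Q5, Q8, N12, N13, Q14, N17, Q20.

7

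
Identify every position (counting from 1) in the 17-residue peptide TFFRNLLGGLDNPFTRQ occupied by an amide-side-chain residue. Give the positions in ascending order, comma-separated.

5, 12, 17

Asparagine (N) and glutamine (Q) have uncharged amide side chains.
Matching residues: N5, N12, Q17.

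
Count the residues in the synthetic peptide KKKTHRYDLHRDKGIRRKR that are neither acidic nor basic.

Acidic: D, E. Basic: K, R, H. All other residues are neither.
Matching residues: T4, Y7, L9, G14, I15.

5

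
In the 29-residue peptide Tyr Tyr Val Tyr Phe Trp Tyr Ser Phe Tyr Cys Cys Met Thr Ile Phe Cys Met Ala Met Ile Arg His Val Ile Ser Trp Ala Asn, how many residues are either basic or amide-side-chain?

Basic: H, K, R. Amide-side-chain: N, Q.
Basic residues here: Arg22, His23 (2).
Amide-side-chain residues here: Asn29 (1).
The two groups share no amino acid, so total = 2 + 1 = 3.

3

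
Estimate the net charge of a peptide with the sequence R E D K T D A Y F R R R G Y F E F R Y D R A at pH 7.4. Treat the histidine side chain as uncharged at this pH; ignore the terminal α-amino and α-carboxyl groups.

At pH ~7.4 the Lys and Arg side chains are protonated (+1), the Asp and Glu side chains are deprotonated (−1), and with His taken as neutral all other side chains carry no charge.
Positive (K, R): R1, K4, R10, R11, R12, R18, R21 → +7.
Negative (D, E): E2, D3, D6, E16, D20 → −5.
Net charge = (+7) + (−5) = +2.

+2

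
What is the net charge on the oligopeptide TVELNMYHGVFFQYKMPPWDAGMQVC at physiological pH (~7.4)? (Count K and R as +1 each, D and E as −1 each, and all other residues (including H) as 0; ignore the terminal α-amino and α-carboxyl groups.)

Positive (K, R): K15 → +1.
Negative (D, E): E3, D20 → −2.
Net charge = (+1) + (−2) = −1.

-1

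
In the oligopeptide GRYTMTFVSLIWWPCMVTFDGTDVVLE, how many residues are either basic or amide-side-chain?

1

Basic: H, K, R. Amide-side-chain: N, Q.
Basic residues here: R2 (1).
Amide-side-chain residues here: none (0).
The two groups share no amino acid, so total = 1 + 0 = 1.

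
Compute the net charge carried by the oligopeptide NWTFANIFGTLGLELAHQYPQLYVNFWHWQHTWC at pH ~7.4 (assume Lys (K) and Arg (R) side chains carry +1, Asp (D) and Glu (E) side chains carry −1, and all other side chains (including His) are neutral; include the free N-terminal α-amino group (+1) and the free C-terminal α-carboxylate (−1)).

-1

Positive (K, R): none → +0.
Negative (D, E): E14 → −1.
The N-terminus (+1) and C-terminus (−1) cancel.
Net charge = (+0) + (−1) = −1.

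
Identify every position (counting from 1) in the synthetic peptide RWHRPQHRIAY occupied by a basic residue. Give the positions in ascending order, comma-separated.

1, 3, 4, 7, 8

K, R, and H are the three residues with basic side chains (ε-amine, guanidinium, and imidazole respectively).
Matching residues: R1, H3, R4, H7, R8.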